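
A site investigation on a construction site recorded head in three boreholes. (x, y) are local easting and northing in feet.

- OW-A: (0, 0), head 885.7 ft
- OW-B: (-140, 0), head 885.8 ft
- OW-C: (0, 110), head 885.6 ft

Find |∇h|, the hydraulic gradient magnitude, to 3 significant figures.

0.00116

∂h/∂x = (885.8 − 885.7) / (-140 − 0) = -0.0007143
∂h/∂y = (885.6 − 885.7) / (110 − 0) = -0.0009091
|∇h| = √(-0.0007143² + -0.0009091²) = 0.001156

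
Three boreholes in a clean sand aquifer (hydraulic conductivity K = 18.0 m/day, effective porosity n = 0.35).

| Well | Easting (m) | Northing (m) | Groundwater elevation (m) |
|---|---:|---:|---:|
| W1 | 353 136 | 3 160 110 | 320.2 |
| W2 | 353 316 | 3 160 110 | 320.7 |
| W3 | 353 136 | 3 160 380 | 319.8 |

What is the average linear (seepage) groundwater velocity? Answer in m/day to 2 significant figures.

0.16 m/day

∂h/∂x = (320.7 − 320.2) / (353316 − 353136) = +0.002778
∂h/∂y = (319.8 − 320.2) / (3160380 − 3160110) = -0.001481
|∇h| = √(0.002778² + -0.001481²) = 0.003148
Seepage velocity v = K·i/n = 18.0 × 0.003148 / 0.35 = 0.1619 m/day.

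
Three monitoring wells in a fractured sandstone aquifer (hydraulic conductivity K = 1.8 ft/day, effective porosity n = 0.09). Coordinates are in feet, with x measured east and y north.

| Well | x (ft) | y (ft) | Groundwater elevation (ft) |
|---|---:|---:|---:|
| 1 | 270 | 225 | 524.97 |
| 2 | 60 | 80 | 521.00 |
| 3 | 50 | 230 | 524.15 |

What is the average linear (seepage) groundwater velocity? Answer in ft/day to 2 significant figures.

0.43 ft/day

Taking 1 as reference: 2−1 = (-210, -145, -3.97); 3−1 = (-220, 5, -0.82).
Determinant of the coordinate differences = (-210)·5 − (-220)·(-145) = -32950.
∂h/∂x = [(-3.97)·5 − (-0.82)·(-145)] / -32950 = +0.004211
∂h/∂y = [(-210)·(-0.82) − (-220)·(-3.97)] / -32950 = +0.02128
|∇h| = √(0.004211² + 0.02128²) = 0.02169
Seepage velocity v = K·i/n = 1.8 × 0.02169 / 0.09 = 0.4338 ft/day.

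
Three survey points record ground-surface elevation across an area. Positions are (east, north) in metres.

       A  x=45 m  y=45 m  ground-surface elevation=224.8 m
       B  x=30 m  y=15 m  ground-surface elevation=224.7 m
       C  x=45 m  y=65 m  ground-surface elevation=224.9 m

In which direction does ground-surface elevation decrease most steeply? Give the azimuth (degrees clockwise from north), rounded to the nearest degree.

Taking A as reference: B−A = (-15, -30, -0.1); C−A = (0, 20, +0.1).
Determinant of the coordinate differences = (-15)·20 − 0·(-30) = -300.
∂z/∂x = [(-0.1)·20 − (+0.1)·(-30)] / -300 = -0.003333
∂z/∂y = [(-15)·(+0.1) − 0·(-0.1)] / -300 = +0.005000
Steepest decrease is along −∇f: components (+0.003333 E, -0.005000 N).
Azimuth = atan2(+0.003333, -0.005000) = 146.3° ≈ 146°.

146°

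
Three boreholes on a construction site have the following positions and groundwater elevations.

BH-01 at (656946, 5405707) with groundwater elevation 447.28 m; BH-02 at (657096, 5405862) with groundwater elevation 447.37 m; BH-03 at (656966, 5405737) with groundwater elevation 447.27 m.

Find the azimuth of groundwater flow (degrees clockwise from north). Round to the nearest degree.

308°

Taking BH-01 as reference: BH-02−BH-01 = (150, 155, +0.09); BH-03−BH-01 = (20, 30, -0.01).
Determinant of the coordinate differences = 150·30 − 20·155 = 1400.
∂h/∂x = [(+0.09)·30 − (-0.01)·155] / 1400 = +0.003036
∂h/∂y = [150·(-0.01) − 20·(+0.09)] / 1400 = -0.002357
Flow direction (−∇h) has components (-0.003036 E, +0.002357 N).
Azimuth = atan2(E, N) = atan2(-0.003036, +0.002357) = 307.8° ≈ 308°.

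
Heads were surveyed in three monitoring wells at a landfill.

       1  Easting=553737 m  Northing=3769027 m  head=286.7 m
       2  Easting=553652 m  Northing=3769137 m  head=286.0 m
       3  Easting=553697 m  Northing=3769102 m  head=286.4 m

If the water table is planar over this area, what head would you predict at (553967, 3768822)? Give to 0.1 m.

288.7 m

Taking 1 as reference: 2−1 = (-85, 110, -0.7); 3−1 = (-40, 75, -0.3).
Solve a·Δx + b·Δy = Δh: det = (-85)·75 − (-40)·110 = -1975.
∂h/∂x = [(-0.7)·75 − (-0.3)·110] / -1975 = +0.009873
∂h/∂y = [(-85)·(-0.3) − (-40)·(-0.7)] / -1975 = +0.001266
h(553967, 3768822) = 286.7 + (+0.009873)·(230) + (+0.001266)·(-205) = 286.7 +2.271 -0.259 = 288.711 m.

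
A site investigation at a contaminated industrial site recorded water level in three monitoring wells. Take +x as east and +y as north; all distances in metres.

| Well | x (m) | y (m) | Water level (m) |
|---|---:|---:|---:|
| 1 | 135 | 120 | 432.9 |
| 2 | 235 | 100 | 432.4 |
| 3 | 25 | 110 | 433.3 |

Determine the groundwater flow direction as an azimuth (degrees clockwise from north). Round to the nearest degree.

139°

Differences from 1: to 2 (Δx, Δy, Δh) = (100, -20, -0.5); to 3 = (-110, -10, +0.4).
Determinant of the coordinate differences = 100·(-10) − (-110)·(-20) = -3200.
∂h/∂x = [(-0.5)·(-10) − (+0.4)·(-20)] / -3200 = -0.004063
∂h/∂y = [100·(+0.4) − (-110)·(-0.5)] / -3200 = +0.004687
Flow direction (−∇h) has components (+0.004063 E, -0.004687 N).
Azimuth = atan2(E, N) = atan2(+0.004063, -0.004687) = 139.1° ≈ 139°.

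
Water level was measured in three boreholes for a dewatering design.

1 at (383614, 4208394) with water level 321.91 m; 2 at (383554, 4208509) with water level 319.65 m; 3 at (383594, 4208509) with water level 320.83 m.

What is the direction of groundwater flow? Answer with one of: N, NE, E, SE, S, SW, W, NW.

Taking 1 as reference: 2−1 = (-60, 115, -2.26); 3−1 = (-20, 115, -1.08).
Solve a·Δx + b·Δy = Δh: det = (-60)·115 − (-20)·115 = -4600.
∂h/∂x = [(-2.26)·115 − (-1.08)·115] / -4600 = +0.02950
∂h/∂y = [(-60)·(-1.08) − (-20)·(-2.26)] / -4600 = -0.004261
Flow = −∇h = (-0.02950 east, +0.004261 north), which points west.

W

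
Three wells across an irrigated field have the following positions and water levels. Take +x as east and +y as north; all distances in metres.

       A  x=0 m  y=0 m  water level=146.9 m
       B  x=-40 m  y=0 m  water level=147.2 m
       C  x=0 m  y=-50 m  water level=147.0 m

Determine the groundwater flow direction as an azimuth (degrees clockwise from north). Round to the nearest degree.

∂h/∂x = (147.2 − 146.9) / (-40 − 0) = -0.007500
∂h/∂y = (147.0 − 146.9) / (-50 − 0) = -0.002000
Flow direction (−∇h) has components (+0.007500 E, +0.002000 N).
Azimuth = atan2(E, N) = atan2(+0.007500, +0.002000) = 75.1° ≈ 075°.

075°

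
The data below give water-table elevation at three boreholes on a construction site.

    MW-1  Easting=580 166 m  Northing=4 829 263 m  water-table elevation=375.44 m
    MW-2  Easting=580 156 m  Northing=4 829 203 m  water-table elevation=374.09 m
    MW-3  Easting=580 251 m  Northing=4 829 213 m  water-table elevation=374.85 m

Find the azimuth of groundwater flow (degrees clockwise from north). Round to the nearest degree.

195°

Three-point gradient (reference MW-1): Δ to MW-2 = (-10, -60, -1.35), Δ to MW-3 = (85, -50, -0.59).
∂h/∂x = +0.005732, ∂h/∂y = +0.02154 (det = 5600).
Flow direction (−∇h) has components (-0.005732 E, -0.02154 N).
Azimuth = atan2(E, N) = atan2(-0.005732, -0.02154) = 194.9° ≈ 195°.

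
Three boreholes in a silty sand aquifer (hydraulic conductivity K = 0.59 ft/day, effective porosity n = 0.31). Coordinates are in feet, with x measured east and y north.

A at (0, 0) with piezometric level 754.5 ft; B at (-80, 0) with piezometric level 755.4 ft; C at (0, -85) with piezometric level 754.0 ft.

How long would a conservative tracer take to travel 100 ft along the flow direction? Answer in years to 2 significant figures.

11 years

∂h/∂x = (755.4 − 754.5) / (-80 − 0) = -0.01125
∂h/∂y = (754.0 − 754.5) / (-85 − 0) = +0.005882
|∇h| = √(-0.01125² + 0.005882²) = 0.01269
Seepage velocity v = K·i/n = 0.59 × 0.01269 / 0.31 = 0.02415 ft/day.
t = 100 / 0.02415 = 4141 days = 11.3 years.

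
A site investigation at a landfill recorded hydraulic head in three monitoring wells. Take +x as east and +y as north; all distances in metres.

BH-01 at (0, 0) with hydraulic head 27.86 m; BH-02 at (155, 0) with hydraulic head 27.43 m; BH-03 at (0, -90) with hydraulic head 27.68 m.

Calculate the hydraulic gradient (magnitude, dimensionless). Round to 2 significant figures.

∂h/∂x = (27.43 − 27.86) / (155 − 0) = -0.002774
∂h/∂y = (27.68 − 27.86) / (-90 − 0) = +0.002000
|∇h| = √(-0.002774² + 0.002000²) = 0.00342

0.0034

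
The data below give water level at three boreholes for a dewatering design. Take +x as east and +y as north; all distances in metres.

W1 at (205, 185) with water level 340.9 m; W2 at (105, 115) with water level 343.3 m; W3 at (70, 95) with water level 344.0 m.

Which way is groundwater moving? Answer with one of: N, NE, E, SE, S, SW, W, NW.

Differences from W1: to W2 (Δx, Δy, Δh) = (-100, -70, +2.4); to W3 = (-135, -90, +3.1).
Solve a·Δx + b·Δy = Δh: det = (-100)·(-90) − (-135)·(-70) = -450.
∂h/∂x = [(+2.4)·(-90) − (+3.1)·(-70)] / -450 = -0.002222
∂h/∂y = [(-100)·(+3.1) − (-135)·(+2.4)] / -450 = -0.03111
Flow = −∇h = (+0.002222 east, +0.03111 north), which points north.

N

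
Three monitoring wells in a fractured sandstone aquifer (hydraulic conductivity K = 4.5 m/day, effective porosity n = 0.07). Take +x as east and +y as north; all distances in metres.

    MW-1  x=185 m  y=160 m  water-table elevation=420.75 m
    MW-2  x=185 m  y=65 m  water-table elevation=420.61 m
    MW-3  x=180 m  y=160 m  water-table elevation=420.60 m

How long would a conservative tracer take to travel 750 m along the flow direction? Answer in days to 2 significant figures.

Differences from MW-1: to MW-2 (Δx, Δy, Δh) = (0, -95, -0.14); to MW-3 = (-5, 0, -0.15).
Solve a·Δx + b·Δy = Δh: det = 0·0 − (-5)·(-95) = -475.
∂h/∂x = [(-0.14)·0 − (-0.15)·(-95)] / -475 = +0.03000
∂h/∂y = [0·(-0.15) − (-5)·(-0.14)] / -475 = +0.001474
|∇h| = √(0.03000² + 0.001474²) = 0.03004
Seepage velocity v = K·i/n = 4.5 × 0.03004 / 0.07 = 1.931 m/day.
t = 750 / 1.931 = 388.4 days.

390 days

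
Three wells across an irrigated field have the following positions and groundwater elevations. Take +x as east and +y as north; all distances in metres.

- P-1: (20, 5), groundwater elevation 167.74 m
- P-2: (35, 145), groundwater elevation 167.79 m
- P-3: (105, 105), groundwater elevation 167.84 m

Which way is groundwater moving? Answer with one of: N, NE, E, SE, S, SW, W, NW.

W

Differences from P-1: to P-2 (Δx, Δy, Δh) = (15, 140, +0.05); to P-3 = (85, 100, +0.10).
Determinant of the coordinate differences = 15·100 − 85·140 = -10400.
∂h/∂x = [(+0.05)·100 − (+0.10)·140] / -10400 = +0.0008654
∂h/∂y = [15·(+0.10) − 85·(+0.05)] / -10400 = +0.0002644
Flow = −∇h = (-0.0008654 east, -0.0002644 north), which points west.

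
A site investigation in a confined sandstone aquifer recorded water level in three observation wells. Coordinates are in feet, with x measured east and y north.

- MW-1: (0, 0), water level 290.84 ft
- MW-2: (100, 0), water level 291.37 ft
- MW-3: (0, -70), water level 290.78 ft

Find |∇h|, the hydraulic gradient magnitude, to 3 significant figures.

∂h/∂x = (291.37 − 290.84) / (100 − 0) = +0.005300
∂h/∂y = (290.78 − 290.84) / (-70 − 0) = +0.0008571
|∇h| = √(0.005300² + 0.0008571²) = 0.005369

0.00537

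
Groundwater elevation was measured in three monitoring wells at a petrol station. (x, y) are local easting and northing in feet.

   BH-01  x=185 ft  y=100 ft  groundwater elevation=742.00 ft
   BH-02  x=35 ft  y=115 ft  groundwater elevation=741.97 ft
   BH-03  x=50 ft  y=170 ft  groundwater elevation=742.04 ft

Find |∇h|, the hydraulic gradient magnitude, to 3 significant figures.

0.00123

Taking BH-01 as reference: BH-02−BH-01 = (-150, 15, -0.03); BH-03−BH-01 = (-135, 70, +0.04).
Determinant of the coordinate differences = (-150)·70 − (-135)·15 = -8475.
∂h/∂x = [(-0.03)·70 − (+0.04)·15] / -8475 = +0.0003186
∂h/∂y = [(-150)·(+0.04) − (-135)·(-0.03)] / -8475 = +0.001186
|∇h| = √(0.0003186² + 0.001186²) = 0.001228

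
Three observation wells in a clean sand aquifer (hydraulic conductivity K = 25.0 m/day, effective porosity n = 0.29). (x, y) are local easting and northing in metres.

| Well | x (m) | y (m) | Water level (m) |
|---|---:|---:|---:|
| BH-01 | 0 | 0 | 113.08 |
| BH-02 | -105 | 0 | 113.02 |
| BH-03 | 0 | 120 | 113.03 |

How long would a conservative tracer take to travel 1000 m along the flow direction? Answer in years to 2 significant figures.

∂h/∂x = (113.02 − 113.08) / (-105 − 0) = +0.0005714
∂h/∂y = (113.03 − 113.08) / (120 − 0) = -0.0004167
|∇h| = √(0.0005714² + -0.0004167²) = 0.0007072
Seepage velocity v = K·i/n = 25.0 × 0.0007072 / 0.29 = 0.06097 m/day.
t = 1000 / 0.06097 = 1.64e+04 days = 44.9 years.

45 years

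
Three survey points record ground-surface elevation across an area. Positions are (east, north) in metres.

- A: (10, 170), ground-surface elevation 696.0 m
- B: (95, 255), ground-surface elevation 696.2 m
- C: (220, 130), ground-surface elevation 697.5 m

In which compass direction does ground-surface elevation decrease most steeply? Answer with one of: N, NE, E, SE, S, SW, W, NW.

NW

With z = a·x + b·y + c and A as origin, the differences give:
  85·a + 85·b = +0.2
  210·a + (-40)·b = +1.5
Eliminate b (×(-40) and ×85, subtract): -21250·a = -135.50 → a = ∂z/∂x = +0.006376
Back-substitute: b = ∂z/∂y = -0.004024.
Steepest decrease is along −∇f = (-0.006376 E, +0.004024 N) → northwest.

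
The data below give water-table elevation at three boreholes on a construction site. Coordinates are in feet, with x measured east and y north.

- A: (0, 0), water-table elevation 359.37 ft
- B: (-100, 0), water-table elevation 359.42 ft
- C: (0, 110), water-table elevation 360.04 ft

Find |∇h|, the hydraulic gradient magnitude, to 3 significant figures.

∂h/∂x = (359.42 − 359.37) / (-100 − 0) = -0.0005000
∂h/∂y = (360.04 − 359.37) / (110 − 0) = +0.006091
|∇h| = √(-0.0005000² + 0.006091²) = 0.006111

0.00611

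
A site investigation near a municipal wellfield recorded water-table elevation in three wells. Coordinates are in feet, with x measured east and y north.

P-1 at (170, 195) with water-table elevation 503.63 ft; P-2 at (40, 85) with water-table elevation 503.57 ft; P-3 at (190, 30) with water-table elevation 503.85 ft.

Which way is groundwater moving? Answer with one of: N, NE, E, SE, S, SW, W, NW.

NW

Taking P-1 as reference: P-2−P-1 = (-130, -110, -0.06); P-3−P-1 = (20, -165, +0.22).
Determinant of the coordinate differences = (-130)·(-165) − 20·(-110) = 23650.
∂h/∂x = [(-0.06)·(-165) − (+0.22)·(-110)] / 23650 = +0.001442
∂h/∂y = [(-130)·(+0.22) − 20·(-0.06)] / 23650 = -0.001159
Flow = −∇h = (-0.001442 east, +0.001159 north), which points northwest.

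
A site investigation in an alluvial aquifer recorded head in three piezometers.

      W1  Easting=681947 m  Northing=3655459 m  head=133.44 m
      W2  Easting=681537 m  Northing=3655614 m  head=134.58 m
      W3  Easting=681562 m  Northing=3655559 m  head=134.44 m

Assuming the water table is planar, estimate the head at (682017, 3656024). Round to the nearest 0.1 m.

134.2 m

Taking W1 as reference: W2−W1 = (-410, 155, +1.14); W3−W1 = (-385, 100, +1.00).
Determinant of the coordinate differences = (-410)·100 − (-385)·155 = 18675.
∂h/∂x = [(+1.14)·100 − (+1.00)·155] / 18675 = -0.002195
∂h/∂y = [(-410)·(+1.00) − (-385)·(+1.14)] / 18675 = +0.001548
h(682017, 3656024) = 133.44 + (-0.002195)·(70) + (+0.001548)·(565) = 133.44 -0.154 +0.874 = 134.161 m.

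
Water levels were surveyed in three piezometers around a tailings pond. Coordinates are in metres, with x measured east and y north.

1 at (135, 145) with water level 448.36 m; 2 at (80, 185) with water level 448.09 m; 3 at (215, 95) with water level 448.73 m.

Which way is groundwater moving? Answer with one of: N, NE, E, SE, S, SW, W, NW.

NW

Three-point gradient (reference 1): Δ to 2 = (-55, 40, -0.27), Δ to 3 = (80, -50, +0.37).
∂h/∂x = +0.002889, ∂h/∂y = -0.002778 (det = -450).
Flow = −∇h = (-0.002889 east, +0.002778 north), which points northwest.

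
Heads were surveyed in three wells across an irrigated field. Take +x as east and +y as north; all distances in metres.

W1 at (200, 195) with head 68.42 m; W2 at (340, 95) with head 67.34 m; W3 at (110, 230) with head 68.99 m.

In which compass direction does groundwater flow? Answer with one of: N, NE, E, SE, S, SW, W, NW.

SE

Three-point gradient (reference W1): Δ to W2 = (140, -100, -1.08), Δ to W3 = (-90, 35, +0.57).
∂h/∂x = -0.004683, ∂h/∂y = +0.004244 (det = -4100).
Flow = −∇h = (+0.004683 east, -0.004244 north), which points southeast.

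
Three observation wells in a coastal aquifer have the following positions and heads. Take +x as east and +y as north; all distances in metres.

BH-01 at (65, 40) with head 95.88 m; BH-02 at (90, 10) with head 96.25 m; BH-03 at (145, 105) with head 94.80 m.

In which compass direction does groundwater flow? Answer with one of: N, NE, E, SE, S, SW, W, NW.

With h = a·x + b·y + c and BH-01 as origin, the differences give:
  25·a + (-30)·b = +0.37
  80·a + 65·b = -1.08
Eliminate b (×65 and ×(-30), subtract): 4025·a = -8.350 → a = ∂h/∂x = -0.002075
Back-substitute: b = ∂h/∂y = -0.01406.
Flow = −∇h = (+0.002075 east, +0.01406 north), which points north.

N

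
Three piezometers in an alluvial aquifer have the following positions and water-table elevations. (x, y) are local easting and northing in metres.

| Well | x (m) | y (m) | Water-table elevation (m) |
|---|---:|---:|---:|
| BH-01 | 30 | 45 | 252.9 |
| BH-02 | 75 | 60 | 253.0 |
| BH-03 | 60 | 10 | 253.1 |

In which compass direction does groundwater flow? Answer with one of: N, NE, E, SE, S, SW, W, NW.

NW

Differences from BH-01: to BH-02 (Δx, Δy, Δh) = (45, 15, +0.1); to BH-03 = (30, -35, +0.2).
Solve a·Δx + b·Δy = Δh: det = 45·(-35) − 30·15 = -2025.
∂h/∂x = [(+0.1)·(-35) − (+0.2)·15] / -2025 = +0.003210
∂h/∂y = [45·(+0.2) − 30·(+0.1)] / -2025 = -0.002963
Flow = −∇h = (-0.003210 east, +0.002963 north), which points northwest.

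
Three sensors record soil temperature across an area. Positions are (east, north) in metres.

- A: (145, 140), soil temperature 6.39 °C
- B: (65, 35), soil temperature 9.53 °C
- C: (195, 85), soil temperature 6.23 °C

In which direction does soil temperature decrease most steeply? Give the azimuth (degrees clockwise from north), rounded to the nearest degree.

Three-point gradient (reference A): Δ to B = (-80, -105, +3.14), Δ to C = (50, -55, -0.16).
∂T/∂x = -0.01964, ∂T/∂y = -0.01494 (det = 9650).
Steepest decrease is along −∇f: components (+0.01964 E, +0.01494 N).
Azimuth = atan2(+0.01964, +0.01494) = 52.7° ≈ 053°.

053°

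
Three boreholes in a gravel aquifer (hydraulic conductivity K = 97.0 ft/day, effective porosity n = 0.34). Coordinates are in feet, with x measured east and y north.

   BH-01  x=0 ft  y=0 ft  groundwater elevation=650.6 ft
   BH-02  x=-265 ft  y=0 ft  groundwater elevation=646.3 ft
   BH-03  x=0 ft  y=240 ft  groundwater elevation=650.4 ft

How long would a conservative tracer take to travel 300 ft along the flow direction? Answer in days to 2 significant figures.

∂h/∂x = (646.3 − 650.6) / (-265 − 0) = +0.01623
∂h/∂y = (650.4 − 650.6) / (240 − 0) = -0.0008333
|∇h| = √(0.01623² + -0.0008333²) = 0.01625
Seepage velocity v = K·i/n = 97.0 × 0.01625 / 0.34 = 4.636 ft/day.
t = 300 / 4.636 = 64.71 days.

65 days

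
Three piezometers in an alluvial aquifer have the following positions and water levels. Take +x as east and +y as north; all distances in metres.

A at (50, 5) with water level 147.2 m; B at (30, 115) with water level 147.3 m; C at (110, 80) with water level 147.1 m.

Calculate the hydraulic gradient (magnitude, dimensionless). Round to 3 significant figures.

Taking A as reference: B−A = (-20, 110, +0.1); C−A = (60, 75, -0.1).
Determinant of the coordinate differences = (-20)·75 − 60·110 = -8100.
∂h/∂x = [(+0.1)·75 − (-0.1)·110] / -8100 = -0.002284
∂h/∂y = [(-20)·(-0.1) − 60·(+0.1)] / -8100 = +0.0004938
|∇h| = √(-0.002284² + 0.0004938²) = 0.002337

0.00234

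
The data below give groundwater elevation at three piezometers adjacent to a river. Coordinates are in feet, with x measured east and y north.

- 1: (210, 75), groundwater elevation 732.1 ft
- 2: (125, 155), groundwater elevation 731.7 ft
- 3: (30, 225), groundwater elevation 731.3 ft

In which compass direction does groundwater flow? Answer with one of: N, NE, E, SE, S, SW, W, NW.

NW

With h = a·x + b·y + c and 1 as origin, the differences give:
  (-85)·a + 80·b = -0.4
  (-180)·a + 150·b = -0.8
Eliminate b (×150 and ×80, subtract): 1650·a = 4.00 → a = ∂h/∂x = +0.002424
Back-substitute: b = ∂h/∂y = -0.002424.
Flow = −∇h = (-0.002424 east, +0.002424 north), which points northwest.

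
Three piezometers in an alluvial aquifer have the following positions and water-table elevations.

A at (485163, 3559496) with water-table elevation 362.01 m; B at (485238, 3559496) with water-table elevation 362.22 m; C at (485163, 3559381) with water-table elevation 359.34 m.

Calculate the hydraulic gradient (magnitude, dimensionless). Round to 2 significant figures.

0.023

∂h/∂x = (362.22 − 362.01) / (485238 − 485163) = +0.002800
∂h/∂y = (359.34 − 362.01) / (3559381 − 3559496) = +0.02322
|∇h| = √(0.002800² + 0.02322²) = 0.02339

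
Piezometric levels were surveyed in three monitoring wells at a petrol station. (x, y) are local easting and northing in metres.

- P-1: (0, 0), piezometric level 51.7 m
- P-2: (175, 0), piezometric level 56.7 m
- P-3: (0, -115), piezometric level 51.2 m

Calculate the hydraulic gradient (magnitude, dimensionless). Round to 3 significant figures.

∂h/∂x = (56.7 − 51.7) / (175 − 0) = +0.02857
∂h/∂y = (51.2 − 51.7) / (-115 − 0) = +0.004348
|∇h| = √(0.02857² + 0.004348²) = 0.0289

0.0289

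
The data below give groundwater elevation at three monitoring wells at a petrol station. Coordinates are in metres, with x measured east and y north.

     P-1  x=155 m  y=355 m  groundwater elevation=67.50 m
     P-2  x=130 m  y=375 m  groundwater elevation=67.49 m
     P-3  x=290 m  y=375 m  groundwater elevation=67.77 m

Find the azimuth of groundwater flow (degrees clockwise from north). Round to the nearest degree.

226°

Differences from P-1: to P-2 (Δx, Δy, Δh) = (-25, 20, -0.01); to P-3 = (135, 20, +0.27).
Determinant of the coordinate differences = (-25)·20 − 135·20 = -3200.
∂h/∂x = [(-0.01)·20 − (+0.27)·20] / -3200 = +0.001750
∂h/∂y = [(-25)·(+0.27) − 135·(-0.01)] / -3200 = +0.001687
Flow direction (−∇h) has components (-0.001750 E, -0.001687 N).
Azimuth = atan2(E, N) = atan2(-0.001750, -0.001687) = 226.0° ≈ 226°.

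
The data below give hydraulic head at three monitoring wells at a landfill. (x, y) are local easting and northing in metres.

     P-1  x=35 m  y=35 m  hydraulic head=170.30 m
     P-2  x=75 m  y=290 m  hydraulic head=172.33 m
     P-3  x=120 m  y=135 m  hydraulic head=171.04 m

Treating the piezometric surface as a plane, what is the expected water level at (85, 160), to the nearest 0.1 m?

171.3 m

Taking P-1 as reference: P-2−P-1 = (40, 255, +2.03); P-3−P-1 = (85, 100, +0.74).
Solve a·Δx + b·Δy = Δh: det = 40·100 − 85·255 = -17675.
∂h/∂x = [(+2.03)·100 − (+0.74)·255] / -17675 = -0.0008091
∂h/∂y = [40·(+0.74) − 85·(+2.03)] / -17675 = +0.008088
h(85, 160) = 170.30 + (-0.0008091)·(50) + (+0.008088)·(125) = 170.30 -0.040 +1.011 = 171.271 m.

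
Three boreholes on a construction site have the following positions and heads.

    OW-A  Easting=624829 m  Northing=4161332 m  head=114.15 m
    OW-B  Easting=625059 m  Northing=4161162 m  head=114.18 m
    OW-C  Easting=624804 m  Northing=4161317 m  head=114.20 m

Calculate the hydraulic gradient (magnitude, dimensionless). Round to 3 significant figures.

0.00190

Three-point gradient (reference OW-A): Δ to OW-B = (230, -170, +0.03), Δ to OW-C = (-25, -15, +0.05).
∂h/∂x = -0.001045, ∂h/∂y = -0.001591 (det = -7700).
|∇h| = √(-0.001045² + -0.001591²) = 0.001903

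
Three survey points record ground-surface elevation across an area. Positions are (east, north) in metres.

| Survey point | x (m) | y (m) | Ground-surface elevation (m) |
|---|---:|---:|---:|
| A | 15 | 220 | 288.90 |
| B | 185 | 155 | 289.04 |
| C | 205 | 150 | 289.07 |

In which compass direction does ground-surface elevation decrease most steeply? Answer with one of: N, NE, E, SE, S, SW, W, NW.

Differences from A: to B (Δx, Δy, Δh) = (170, -65, +0.14); to C = (190, -70, +0.17).
Solve a·Δx + b·Δy = Δz: det = 170·(-70) − 190·(-65) = 450.
∂z/∂x = [(+0.14)·(-70) − (+0.17)·(-65)] / 450 = +0.002778
∂z/∂y = [170·(+0.17) − 190·(+0.14)] / 450 = +0.005111
Steepest decrease is along −∇f = (-0.002778 E, -0.005111 N) → southwest.

SW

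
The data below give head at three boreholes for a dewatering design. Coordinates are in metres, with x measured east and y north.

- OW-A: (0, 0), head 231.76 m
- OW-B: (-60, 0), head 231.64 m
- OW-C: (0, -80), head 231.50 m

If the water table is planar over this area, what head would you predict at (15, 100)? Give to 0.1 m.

∂h/∂x = (231.64 − 231.76) / (-60 − 0) = +0.002000
∂h/∂y = (231.50 − 231.76) / (-80 − 0) = +0.003250
h(15, 100) = 231.76 + (+0.002000)·(15) + (+0.003250)·(100) = 231.76 +0.030 +0.325 = 232.115 m.

232.1 m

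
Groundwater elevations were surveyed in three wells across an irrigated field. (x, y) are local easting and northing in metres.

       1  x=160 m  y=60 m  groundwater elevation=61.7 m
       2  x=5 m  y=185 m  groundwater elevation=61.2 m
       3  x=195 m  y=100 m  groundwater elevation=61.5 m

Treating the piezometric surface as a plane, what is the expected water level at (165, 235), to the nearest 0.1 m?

Differences from 1: to 2 (Δx, Δy, Δh) = (-155, 125, -0.5); to 3 = (35, 40, -0.2).
Solve a·Δx + b·Δy = Δh: det = (-155)·40 − 35·125 = -10575.
∂h/∂x = [(-0.5)·40 − (-0.2)·125] / -10575 = -0.0004728
∂h/∂y = [(-155)·(-0.2) − 35·(-0.5)] / -10575 = -0.004586
h(165, 235) = 61.7 + (-0.0004728)·(5) + (-0.004586)·(175) = 61.7 -0.002 -0.803 = 60.895 m.

60.9 m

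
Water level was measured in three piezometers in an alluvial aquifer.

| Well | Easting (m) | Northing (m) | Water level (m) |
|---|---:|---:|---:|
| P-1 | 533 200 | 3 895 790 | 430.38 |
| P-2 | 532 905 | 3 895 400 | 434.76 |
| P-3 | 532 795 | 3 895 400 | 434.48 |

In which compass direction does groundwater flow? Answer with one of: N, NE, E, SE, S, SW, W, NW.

N

Taking P-1 as reference: P-2−P-1 = (-295, -390, +4.38); P-3−P-1 = (-405, -390, +4.10).
Solve a·Δx + b·Δy = Δh: det = (-295)·(-390) − (-405)·(-390) = -42900.
∂h/∂x = [(+4.38)·(-390) − (+4.10)·(-390)] / -42900 = +0.002545
∂h/∂y = [(-295)·(+4.10) − (-405)·(+4.38)] / -42900 = -0.01316
Flow = −∇h = (-0.002545 east, +0.01316 north), which points north.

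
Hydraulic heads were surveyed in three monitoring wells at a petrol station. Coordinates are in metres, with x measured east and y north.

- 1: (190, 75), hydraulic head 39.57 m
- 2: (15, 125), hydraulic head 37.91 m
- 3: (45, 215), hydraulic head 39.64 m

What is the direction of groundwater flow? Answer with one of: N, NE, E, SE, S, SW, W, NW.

SW

Differences from 1: to 2 (Δx, Δy, Δh) = (-175, 50, -1.66); to 3 = (-145, 140, +0.07).
Determinant of the coordinate differences = (-175)·140 − (-145)·50 = -17250.
∂h/∂x = [(-1.66)·140 − (+0.07)·50] / -17250 = +0.01368
∂h/∂y = [(-175)·(+0.07) − (-145)·(-1.66)] / -17250 = +0.01466
Flow = −∇h = (-0.01368 east, -0.01466 north), which points southwest.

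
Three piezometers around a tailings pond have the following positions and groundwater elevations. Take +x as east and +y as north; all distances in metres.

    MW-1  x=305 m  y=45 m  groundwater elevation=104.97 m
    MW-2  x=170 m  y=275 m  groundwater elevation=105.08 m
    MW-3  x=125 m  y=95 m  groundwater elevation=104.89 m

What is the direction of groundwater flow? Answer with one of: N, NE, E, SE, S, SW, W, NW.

Taking MW-1 as reference: MW-2−MW-1 = (-135, 230, +0.11); MW-3−MW-1 = (-180, 50, -0.08).
Determinant of the coordinate differences = (-135)·50 − (-180)·230 = 34650.
∂h/∂x = [(+0.11)·50 − (-0.08)·230] / 34650 = +0.0006898
∂h/∂y = [(-135)·(-0.08) − (-180)·(+0.11)] / 34650 = +0.0008831
Flow = −∇h = (-0.0006898 east, -0.0008831 north), which points southwest.

SW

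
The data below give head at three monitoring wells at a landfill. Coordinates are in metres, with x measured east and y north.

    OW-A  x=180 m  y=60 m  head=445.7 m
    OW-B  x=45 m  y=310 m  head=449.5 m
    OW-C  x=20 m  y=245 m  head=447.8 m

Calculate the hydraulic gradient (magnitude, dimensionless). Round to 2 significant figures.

0.025

Differences from OW-A: to OW-B (Δx, Δy, Δh) = (-135, 250, +3.8); to OW-C = (-160, 185, +2.1).
Determinant of the coordinate differences = (-135)·185 − (-160)·250 = 15025.
∂h/∂x = [(+3.8)·185 − (+2.1)·250] / 15025 = +0.01185
∂h/∂y = [(-135)·(+2.1) − (-160)·(+3.8)] / 15025 = +0.02160
|∇h| = √(0.01185² + 0.02160²) = 0.02464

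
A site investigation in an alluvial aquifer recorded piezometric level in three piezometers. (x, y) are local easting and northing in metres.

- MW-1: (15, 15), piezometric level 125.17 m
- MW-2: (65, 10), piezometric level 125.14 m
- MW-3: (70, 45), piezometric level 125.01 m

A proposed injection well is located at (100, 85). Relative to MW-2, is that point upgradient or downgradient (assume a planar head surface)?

downgradient

Taking MW-1 as reference: MW-2−MW-1 = (50, -5, -0.03); MW-3−MW-1 = (55, 30, -0.16).
Determinant of the coordinate differences = 50·30 − 55·(-5) = 1775.
∂h/∂x = [(-0.03)·30 − (-0.16)·(-5)] / 1775 = -0.0009577
∂h/∂y = [50·(-0.16) − 55·(-0.03)] / 1775 = -0.003577
Head at (100, 85) = 125.17 + (-0.0009577)·(85) + (-0.003577)·(70) = 124.84 m.
That is lower than the 125.14 m at MW-2, so the point is downgradient.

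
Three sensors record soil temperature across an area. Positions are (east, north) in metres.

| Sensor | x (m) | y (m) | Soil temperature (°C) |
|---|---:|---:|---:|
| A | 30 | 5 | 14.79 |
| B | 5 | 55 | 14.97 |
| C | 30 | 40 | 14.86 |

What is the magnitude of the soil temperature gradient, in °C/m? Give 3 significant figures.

0.00377 °C/m

Three-point gradient (reference A): Δ to B = (-25, 50, +0.18), Δ to C = (0, 35, +0.07).
∂T/∂x = -0.003200, ∂T/∂y = +0.002000 (det = -875).
|∇f| = √(-0.003200² + 0.002000²) = 0.003774 °C/m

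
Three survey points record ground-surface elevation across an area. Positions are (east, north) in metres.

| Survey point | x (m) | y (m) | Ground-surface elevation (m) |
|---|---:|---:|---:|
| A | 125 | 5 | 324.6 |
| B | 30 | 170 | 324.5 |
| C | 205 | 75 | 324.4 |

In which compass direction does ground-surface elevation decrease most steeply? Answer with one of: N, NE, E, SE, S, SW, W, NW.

NE

Differences from A: to B (Δx, Δy, Δh) = (-95, 165, -0.1); to C = (80, 70, -0.2).
Determinant of the coordinate differences = (-95)·70 − 80·165 = -19850.
∂z/∂x = [(-0.1)·70 − (-0.2)·165] / -19850 = -0.001310
∂z/∂y = [(-95)·(-0.2) − 80·(-0.1)] / -19850 = -0.001360
Steepest decrease is along −∇f = (+0.001310 E, +0.001360 N) → northeast.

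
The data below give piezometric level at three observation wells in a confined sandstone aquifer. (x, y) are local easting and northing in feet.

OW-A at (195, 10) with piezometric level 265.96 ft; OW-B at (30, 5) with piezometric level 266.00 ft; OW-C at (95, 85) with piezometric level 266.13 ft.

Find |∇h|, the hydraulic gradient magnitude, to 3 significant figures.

Three-point gradient (reference OW-A): Δ to OW-B = (-165, -5, +0.04), Δ to OW-C = (-100, 75, +0.17).
∂h/∂x = -0.0002990, ∂h/∂y = +0.001868 (det = -12875).
|∇h| = √(-0.0002990² + 0.001868²) = 0.001892

0.00189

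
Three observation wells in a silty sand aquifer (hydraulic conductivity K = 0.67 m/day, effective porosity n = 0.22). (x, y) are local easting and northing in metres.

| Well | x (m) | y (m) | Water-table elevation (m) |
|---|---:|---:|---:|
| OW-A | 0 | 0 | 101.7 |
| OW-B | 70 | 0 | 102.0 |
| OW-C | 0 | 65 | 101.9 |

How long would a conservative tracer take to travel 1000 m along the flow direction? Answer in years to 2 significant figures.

∂h/∂x = (102.0 − 101.7) / (70 − 0) = +0.004286
∂h/∂y = (101.9 − 101.7) / (65 − 0) = +0.003077
|∇h| = √(0.004286² + 0.003077²) = 0.005276
Seepage velocity v = K·i/n = 0.67 × 0.005276 / 0.22 = 0.01607 m/day.
t = 1000 / 0.01607 = 6.223e+04 days = 170 years.

170 years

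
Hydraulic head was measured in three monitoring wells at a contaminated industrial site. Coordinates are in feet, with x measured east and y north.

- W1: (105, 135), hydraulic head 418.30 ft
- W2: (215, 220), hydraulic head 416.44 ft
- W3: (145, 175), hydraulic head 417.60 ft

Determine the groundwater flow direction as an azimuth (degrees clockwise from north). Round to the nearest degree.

Differences from W1: to W2 (Δx, Δy, Δh) = (110, 85, -1.86); to W3 = (40, 40, -0.70).
Solve a·Δx + b·Δy = Δh: det = 110·40 − 40·85 = 1000.
∂h/∂x = [(-1.86)·40 − (-0.70)·85] / 1000 = -0.01490
∂h/∂y = [110·(-0.70) − 40·(-1.86)] / 1000 = -0.002600
Flow direction (−∇h) has components (+0.01490 E, +0.002600 N).
Azimuth = atan2(E, N) = atan2(+0.01490, +0.002600) = 80.1° ≈ 080°.

080°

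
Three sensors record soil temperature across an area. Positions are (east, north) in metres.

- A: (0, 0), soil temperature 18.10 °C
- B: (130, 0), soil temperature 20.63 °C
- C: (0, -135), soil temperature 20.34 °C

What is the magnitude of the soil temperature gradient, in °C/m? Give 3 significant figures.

∂T/∂x = (20.63 − 18.10) / (130 − 0) = +0.01946
∂T/∂y = (20.34 − 18.10) / (-135 − 0) = -0.01659
|∇f| = √(0.01946² + -0.01659²) = 0.02557 °C/m

0.0256 °C/m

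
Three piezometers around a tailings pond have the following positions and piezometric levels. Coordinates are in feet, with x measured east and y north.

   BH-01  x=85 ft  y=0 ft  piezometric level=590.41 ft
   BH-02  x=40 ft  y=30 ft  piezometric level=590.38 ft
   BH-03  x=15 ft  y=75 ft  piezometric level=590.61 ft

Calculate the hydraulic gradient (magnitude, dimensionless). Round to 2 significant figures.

0.011

Three-point gradient (reference BH-01): Δ to BH-02 = (-45, 30, -0.03), Δ to BH-03 = (-70, 75, +0.20).
∂h/∂x = +0.006471, ∂h/∂y = +0.008706 (det = -1275).
|∇h| = √(0.006471² + 0.008706²) = 0.01085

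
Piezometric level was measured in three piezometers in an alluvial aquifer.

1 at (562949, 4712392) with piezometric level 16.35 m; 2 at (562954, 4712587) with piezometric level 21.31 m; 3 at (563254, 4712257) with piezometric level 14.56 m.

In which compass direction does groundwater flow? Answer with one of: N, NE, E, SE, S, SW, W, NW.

S

Differences from 1: to 2 (Δx, Δy, Δh) = (5, 195, +4.96); to 3 = (305, -135, -1.79).
Solve a·Δx + b·Δy = Δh: det = 5·(-135) − 305·195 = -60150.
∂h/∂x = [(+4.96)·(-135) − (-1.79)·195] / -60150 = +0.005329
∂h/∂y = [5·(-1.79) − 305·(+4.96)] / -60150 = +0.02530
Flow = −∇h = (-0.005329 east, -0.02530 north), which points south.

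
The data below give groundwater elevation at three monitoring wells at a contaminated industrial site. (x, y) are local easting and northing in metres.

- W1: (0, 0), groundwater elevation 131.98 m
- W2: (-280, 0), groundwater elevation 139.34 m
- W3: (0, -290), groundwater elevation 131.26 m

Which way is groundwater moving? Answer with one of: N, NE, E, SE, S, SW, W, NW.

E

∂h/∂x = (139.34 − 131.98) / (-280 − 0) = -0.02629
∂h/∂y = (131.26 − 131.98) / (-290 − 0) = +0.002483
Flow = −∇h = (+0.02629 east, -0.002483 north), which points east.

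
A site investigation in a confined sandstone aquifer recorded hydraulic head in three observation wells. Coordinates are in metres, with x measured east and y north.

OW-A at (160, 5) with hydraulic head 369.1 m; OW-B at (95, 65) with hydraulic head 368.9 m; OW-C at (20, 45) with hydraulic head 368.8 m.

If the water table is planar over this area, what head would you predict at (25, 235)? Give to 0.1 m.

Three-point gradient (reference OW-A): Δ to OW-B = (-65, 60, -0.2), Δ to OW-C = (-140, 40, -0.3).
∂h/∂x = +0.001724, ∂h/∂y = -0.001466 (det = 5800).
h(25, 235) = 369.1 + (+0.001724)·(-135) + (-0.001466)·(230) = 369.1 -0.233 -0.337 = 368.530 m.

368.5 m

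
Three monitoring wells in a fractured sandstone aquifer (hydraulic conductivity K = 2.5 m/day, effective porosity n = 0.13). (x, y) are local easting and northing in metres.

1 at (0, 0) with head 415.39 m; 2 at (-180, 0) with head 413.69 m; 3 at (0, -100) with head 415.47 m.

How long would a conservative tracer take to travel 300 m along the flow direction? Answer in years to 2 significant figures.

4.5 years

∂h/∂x = (413.69 − 415.39) / (-180 − 0) = +0.009444
∂h/∂y = (415.47 − 415.39) / (-100 − 0) = -0.0008000
|∇h| = √(0.009444² + -0.0008000²) = 0.009478
Seepage velocity v = K·i/n = 2.5 × 0.009478 / 0.13 = 0.1823 m/day.
t = 300 / 0.1823 = 1646 days = 4.51 years.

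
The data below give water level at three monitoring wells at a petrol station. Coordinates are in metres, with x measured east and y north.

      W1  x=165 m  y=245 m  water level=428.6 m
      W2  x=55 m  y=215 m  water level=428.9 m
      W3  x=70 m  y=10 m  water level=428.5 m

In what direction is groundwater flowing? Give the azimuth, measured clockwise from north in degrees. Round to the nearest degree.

118°

Differences from W1: to W2 (Δx, Δy, Δh) = (-110, -30, +0.3); to W3 = (-95, -235, -0.1).
Solve a·Δx + b·Δy = Δh: det = (-110)·(-235) − (-95)·(-30) = 23000.
∂h/∂x = [(+0.3)·(-235) − (-0.1)·(-30)] / 23000 = -0.003196
∂h/∂y = [(-110)·(-0.1) − (-95)·(+0.3)] / 23000 = +0.001717
Flow direction (−∇h) has components (+0.003196 E, -0.001717 N).
Azimuth = atan2(E, N) = atan2(+0.003196, -0.001717) = 118.3° ≈ 118°.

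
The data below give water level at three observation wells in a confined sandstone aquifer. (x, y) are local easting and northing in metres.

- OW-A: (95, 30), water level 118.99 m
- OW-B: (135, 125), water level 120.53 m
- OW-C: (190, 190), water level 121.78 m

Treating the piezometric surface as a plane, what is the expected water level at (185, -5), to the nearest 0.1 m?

Taking OW-A as reference: OW-B−OW-A = (40, 95, +1.54); OW-C−OW-A = (95, 160, +2.79).
Determinant of the coordinate differences = 40·160 − 95·95 = -2625.
∂h/∂x = [(+1.54)·160 − (+2.79)·95] / -2625 = +0.007105
∂h/∂y = [40·(+2.79) − 95·(+1.54)] / -2625 = +0.01322
h(185, -5) = 118.99 + (+0.007105)·(90) + (+0.01322)·(-35) = 118.99 +0.639 -0.463 = 119.167 m.

119.2 m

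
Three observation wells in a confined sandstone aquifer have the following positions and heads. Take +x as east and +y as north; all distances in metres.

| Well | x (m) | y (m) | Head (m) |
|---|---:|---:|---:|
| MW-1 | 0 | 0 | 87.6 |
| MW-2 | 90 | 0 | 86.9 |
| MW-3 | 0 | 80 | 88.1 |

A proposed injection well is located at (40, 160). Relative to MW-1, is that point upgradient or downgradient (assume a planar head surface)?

∂h/∂x = (86.9 − 87.6) / (90 − 0) = -0.007778
∂h/∂y = (88.1 − 87.6) / (80 − 0) = +0.006250
Head at (40, 160) = 87.6 + (-0.007778)·(40) + (+0.006250)·(160) = 88.29 m.
That is higher than the 87.6 m at MW-1, so the point is upgradient.

upgradient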